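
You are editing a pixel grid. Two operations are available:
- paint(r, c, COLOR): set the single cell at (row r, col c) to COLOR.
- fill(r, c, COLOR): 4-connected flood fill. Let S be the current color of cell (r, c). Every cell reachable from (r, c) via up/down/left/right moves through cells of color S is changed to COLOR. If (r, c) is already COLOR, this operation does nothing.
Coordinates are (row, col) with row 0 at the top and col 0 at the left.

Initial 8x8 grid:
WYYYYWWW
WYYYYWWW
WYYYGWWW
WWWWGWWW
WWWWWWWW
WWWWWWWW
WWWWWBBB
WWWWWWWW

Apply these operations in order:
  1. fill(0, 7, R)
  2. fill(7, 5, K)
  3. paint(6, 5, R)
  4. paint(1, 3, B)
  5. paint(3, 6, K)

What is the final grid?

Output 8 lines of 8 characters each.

Answer: KYYYYKKK
KYYBYKKK
KYYYGKKK
KKKKGKKK
KKKKKKKK
KKKKKKKK
KKKKKRBB
KKKKKKKK

Derivation:
After op 1 fill(0,7,R) [48 cells changed]:
RYYYYRRR
RYYYYRRR
RYYYGRRR
RRRRGRRR
RRRRRRRR
RRRRRRRR
RRRRRBBB
RRRRRRRR
After op 2 fill(7,5,K) [48 cells changed]:
KYYYYKKK
KYYYYKKK
KYYYGKKK
KKKKGKKK
KKKKKKKK
KKKKKKKK
KKKKKBBB
KKKKKKKK
After op 3 paint(6,5,R):
KYYYYKKK
KYYYYKKK
KYYYGKKK
KKKKGKKK
KKKKKKKK
KKKKKKKK
KKKKKRBB
KKKKKKKK
After op 4 paint(1,3,B):
KYYYYKKK
KYYBYKKK
KYYYGKKK
KKKKGKKK
KKKKKKKK
KKKKKKKK
KKKKKRBB
KKKKKKKK
After op 5 paint(3,6,K):
KYYYYKKK
KYYBYKKK
KYYYGKKK
KKKKGKKK
KKKKKKKK
KKKKKKKK
KKKKKRBB
KKKKKKKK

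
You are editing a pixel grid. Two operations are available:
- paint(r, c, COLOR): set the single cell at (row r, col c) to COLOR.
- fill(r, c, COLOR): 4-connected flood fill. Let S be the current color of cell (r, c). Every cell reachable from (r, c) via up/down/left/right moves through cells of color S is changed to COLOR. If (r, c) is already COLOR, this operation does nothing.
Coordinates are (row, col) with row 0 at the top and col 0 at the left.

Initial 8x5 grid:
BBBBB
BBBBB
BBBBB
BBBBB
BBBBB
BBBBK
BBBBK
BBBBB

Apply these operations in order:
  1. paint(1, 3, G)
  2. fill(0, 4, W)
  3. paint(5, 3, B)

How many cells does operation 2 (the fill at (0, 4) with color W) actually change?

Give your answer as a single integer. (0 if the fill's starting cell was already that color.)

After op 1 paint(1,3,G):
BBBBB
BBBGB
BBBBB
BBBBB
BBBBB
BBBBK
BBBBK
BBBBB
After op 2 fill(0,4,W) [37 cells changed]:
WWWWW
WWWGW
WWWWW
WWWWW
WWWWW
WWWWK
WWWWK
WWWWW

Answer: 37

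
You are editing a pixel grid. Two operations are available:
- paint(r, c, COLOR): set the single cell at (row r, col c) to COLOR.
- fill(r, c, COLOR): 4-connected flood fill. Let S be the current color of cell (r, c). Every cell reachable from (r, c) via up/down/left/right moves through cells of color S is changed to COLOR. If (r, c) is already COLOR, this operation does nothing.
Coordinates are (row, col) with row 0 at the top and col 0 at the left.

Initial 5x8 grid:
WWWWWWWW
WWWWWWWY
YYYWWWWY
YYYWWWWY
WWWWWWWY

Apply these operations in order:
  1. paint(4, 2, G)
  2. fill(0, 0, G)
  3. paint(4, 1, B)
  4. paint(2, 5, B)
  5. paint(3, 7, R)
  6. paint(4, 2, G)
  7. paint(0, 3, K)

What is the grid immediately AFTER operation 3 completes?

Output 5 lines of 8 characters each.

After op 1 paint(4,2,G):
WWWWWWWW
WWWWWWWY
YYYWWWWY
YYYWWWWY
WWGWWWWY
After op 2 fill(0,0,G) [27 cells changed]:
GGGGGGGG
GGGGGGGY
YYYGGGGY
YYYGGGGY
WWGGGGGY
After op 3 paint(4,1,B):
GGGGGGGG
GGGGGGGY
YYYGGGGY
YYYGGGGY
WBGGGGGY

Answer: GGGGGGGG
GGGGGGGY
YYYGGGGY
YYYGGGGY
WBGGGGGY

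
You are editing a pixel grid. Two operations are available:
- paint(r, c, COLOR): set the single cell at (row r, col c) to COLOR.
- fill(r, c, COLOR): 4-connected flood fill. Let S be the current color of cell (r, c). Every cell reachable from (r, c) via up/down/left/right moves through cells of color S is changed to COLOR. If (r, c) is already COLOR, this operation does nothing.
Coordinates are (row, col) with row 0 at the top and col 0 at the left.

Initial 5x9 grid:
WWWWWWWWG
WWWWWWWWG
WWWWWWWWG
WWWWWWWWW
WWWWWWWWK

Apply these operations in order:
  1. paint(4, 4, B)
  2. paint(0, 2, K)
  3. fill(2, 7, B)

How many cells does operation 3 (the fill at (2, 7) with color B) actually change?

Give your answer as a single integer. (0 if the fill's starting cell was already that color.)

After op 1 paint(4,4,B):
WWWWWWWWG
WWWWWWWWG
WWWWWWWWG
WWWWWWWWW
WWWWBWWWK
After op 2 paint(0,2,K):
WWKWWWWWG
WWWWWWWWG
WWWWWWWWG
WWWWWWWWW
WWWWBWWWK
After op 3 fill(2,7,B) [39 cells changed]:
BBKBBBBBG
BBBBBBBBG
BBBBBBBBG
BBBBBBBBB
BBBBBBBBK

Answer: 39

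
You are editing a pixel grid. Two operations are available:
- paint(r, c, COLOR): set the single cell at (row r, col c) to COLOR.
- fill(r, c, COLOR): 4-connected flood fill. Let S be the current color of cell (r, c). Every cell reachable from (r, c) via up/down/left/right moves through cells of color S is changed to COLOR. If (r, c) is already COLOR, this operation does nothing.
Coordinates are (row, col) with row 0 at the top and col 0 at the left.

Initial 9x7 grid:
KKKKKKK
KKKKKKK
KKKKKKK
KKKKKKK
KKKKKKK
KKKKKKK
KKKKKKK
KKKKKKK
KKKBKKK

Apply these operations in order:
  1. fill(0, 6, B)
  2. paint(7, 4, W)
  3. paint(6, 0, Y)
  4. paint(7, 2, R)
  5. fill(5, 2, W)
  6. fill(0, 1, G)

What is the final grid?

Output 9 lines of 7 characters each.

Answer: GGGGGGG
GGGGGGG
GGGGGGG
GGGGGGG
GGGGGGG
GGGGGGG
YGGGGGG
GGRGGGG
GGGGGGG

Derivation:
After op 1 fill(0,6,B) [62 cells changed]:
BBBBBBB
BBBBBBB
BBBBBBB
BBBBBBB
BBBBBBB
BBBBBBB
BBBBBBB
BBBBBBB
BBBBBBB
After op 2 paint(7,4,W):
BBBBBBB
BBBBBBB
BBBBBBB
BBBBBBB
BBBBBBB
BBBBBBB
BBBBBBB
BBBBWBB
BBBBBBB
After op 3 paint(6,0,Y):
BBBBBBB
BBBBBBB
BBBBBBB
BBBBBBB
BBBBBBB
BBBBBBB
YBBBBBB
BBBBWBB
BBBBBBB
After op 4 paint(7,2,R):
BBBBBBB
BBBBBBB
BBBBBBB
BBBBBBB
BBBBBBB
BBBBBBB
YBBBBBB
BBRBWBB
BBBBBBB
After op 5 fill(5,2,W) [60 cells changed]:
WWWWWWW
WWWWWWW
WWWWWWW
WWWWWWW
WWWWWWW
WWWWWWW
YWWWWWW
WWRWWWW
WWWWWWW
After op 6 fill(0,1,G) [61 cells changed]:
GGGGGGG
GGGGGGG
GGGGGGG
GGGGGGG
GGGGGGG
GGGGGGG
YGGGGGG
GGRGGGG
GGGGGGG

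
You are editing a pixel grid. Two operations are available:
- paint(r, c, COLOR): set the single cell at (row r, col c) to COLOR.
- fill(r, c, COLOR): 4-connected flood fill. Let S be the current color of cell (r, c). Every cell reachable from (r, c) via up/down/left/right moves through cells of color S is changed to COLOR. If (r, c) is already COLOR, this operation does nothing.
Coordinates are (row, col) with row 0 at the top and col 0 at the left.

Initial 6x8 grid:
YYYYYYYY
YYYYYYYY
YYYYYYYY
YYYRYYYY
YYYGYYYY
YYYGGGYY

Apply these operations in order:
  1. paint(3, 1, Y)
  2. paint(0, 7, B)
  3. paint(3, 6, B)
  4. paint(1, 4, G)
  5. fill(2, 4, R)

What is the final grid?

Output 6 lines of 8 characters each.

After op 1 paint(3,1,Y):
YYYYYYYY
YYYYYYYY
YYYYYYYY
YYYRYYYY
YYYGYYYY
YYYGGGYY
After op 2 paint(0,7,B):
YYYYYYYB
YYYYYYYY
YYYYYYYY
YYYRYYYY
YYYGYYYY
YYYGGGYY
After op 3 paint(3,6,B):
YYYYYYYB
YYYYYYYY
YYYYYYYY
YYYRYYBY
YYYGYYYY
YYYGGGYY
After op 4 paint(1,4,G):
YYYYYYYB
YYYYGYYY
YYYYYYYY
YYYRYYBY
YYYGYYYY
YYYGGGYY
After op 5 fill(2,4,R) [40 cells changed]:
RRRRRRRB
RRRRGRRR
RRRRRRRR
RRRRRRBR
RRRGRRRR
RRRGGGRR

Answer: RRRRRRRB
RRRRGRRR
RRRRRRRR
RRRRRRBR
RRRGRRRR
RRRGGGRR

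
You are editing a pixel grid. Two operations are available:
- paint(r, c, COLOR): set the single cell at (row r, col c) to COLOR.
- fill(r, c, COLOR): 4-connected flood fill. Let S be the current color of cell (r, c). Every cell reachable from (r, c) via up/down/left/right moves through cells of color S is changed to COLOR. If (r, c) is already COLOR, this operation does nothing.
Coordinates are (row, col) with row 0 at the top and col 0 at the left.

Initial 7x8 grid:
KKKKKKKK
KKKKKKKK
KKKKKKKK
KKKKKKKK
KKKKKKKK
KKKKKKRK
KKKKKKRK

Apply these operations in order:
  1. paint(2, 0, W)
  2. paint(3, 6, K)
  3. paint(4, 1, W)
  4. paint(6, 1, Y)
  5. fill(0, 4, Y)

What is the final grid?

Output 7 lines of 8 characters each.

After op 1 paint(2,0,W):
KKKKKKKK
KKKKKKKK
WKKKKKKK
KKKKKKKK
KKKKKKKK
KKKKKKRK
KKKKKKRK
After op 2 paint(3,6,K):
KKKKKKKK
KKKKKKKK
WKKKKKKK
KKKKKKKK
KKKKKKKK
KKKKKKRK
KKKKKKRK
After op 3 paint(4,1,W):
KKKKKKKK
KKKKKKKK
WKKKKKKK
KKKKKKKK
KWKKKKKK
KKKKKKRK
KKKKKKRK
After op 4 paint(6,1,Y):
KKKKKKKK
KKKKKKKK
WKKKKKKK
KKKKKKKK
KWKKKKKK
KKKKKKRK
KYKKKKRK
After op 5 fill(0,4,Y) [51 cells changed]:
YYYYYYYY
YYYYYYYY
WYYYYYYY
YYYYYYYY
YWYYYYYY
YYYYYYRY
YYYYYYRY

Answer: YYYYYYYY
YYYYYYYY
WYYYYYYY
YYYYYYYY
YWYYYYYY
YYYYYYRY
YYYYYYRY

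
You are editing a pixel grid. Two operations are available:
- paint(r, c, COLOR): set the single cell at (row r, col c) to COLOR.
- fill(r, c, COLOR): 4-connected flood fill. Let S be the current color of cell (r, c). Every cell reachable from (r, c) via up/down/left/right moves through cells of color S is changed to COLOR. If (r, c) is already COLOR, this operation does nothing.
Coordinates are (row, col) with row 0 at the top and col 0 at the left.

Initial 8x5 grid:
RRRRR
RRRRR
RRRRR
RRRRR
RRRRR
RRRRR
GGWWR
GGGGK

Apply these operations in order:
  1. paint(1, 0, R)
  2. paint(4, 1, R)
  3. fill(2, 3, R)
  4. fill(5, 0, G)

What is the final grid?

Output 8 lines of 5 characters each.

After op 1 paint(1,0,R):
RRRRR
RRRRR
RRRRR
RRRRR
RRRRR
RRRRR
GGWWR
GGGGK
After op 2 paint(4,1,R):
RRRRR
RRRRR
RRRRR
RRRRR
RRRRR
RRRRR
GGWWR
GGGGK
After op 3 fill(2,3,R) [0 cells changed]:
RRRRR
RRRRR
RRRRR
RRRRR
RRRRR
RRRRR
GGWWR
GGGGK
After op 4 fill(5,0,G) [31 cells changed]:
GGGGG
GGGGG
GGGGG
GGGGG
GGGGG
GGGGG
GGWWG
GGGGK

Answer: GGGGG
GGGGG
GGGGG
GGGGG
GGGGG
GGGGG
GGWWG
GGGGK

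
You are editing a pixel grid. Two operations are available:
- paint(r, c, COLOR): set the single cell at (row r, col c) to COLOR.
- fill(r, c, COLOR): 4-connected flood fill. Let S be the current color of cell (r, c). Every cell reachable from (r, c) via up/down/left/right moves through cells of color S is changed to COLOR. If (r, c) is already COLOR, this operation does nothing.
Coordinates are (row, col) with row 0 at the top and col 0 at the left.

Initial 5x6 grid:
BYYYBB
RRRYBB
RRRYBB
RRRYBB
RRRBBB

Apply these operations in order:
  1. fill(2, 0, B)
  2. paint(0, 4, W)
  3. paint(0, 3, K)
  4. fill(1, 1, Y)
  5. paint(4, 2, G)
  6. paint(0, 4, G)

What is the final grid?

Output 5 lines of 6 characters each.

Answer: YYYKGY
YYYYYY
YYYYYY
YYYYYY
YYGYYY

Derivation:
After op 1 fill(2,0,B) [12 cells changed]:
BYYYBB
BBBYBB
BBBYBB
BBBYBB
BBBBBB
After op 2 paint(0,4,W):
BYYYWB
BBBYBB
BBBYBB
BBBYBB
BBBBBB
After op 3 paint(0,3,K):
BYYKWB
BBBYBB
BBBYBB
BBBYBB
BBBBBB
After op 4 fill(1,1,Y) [23 cells changed]:
YYYKWY
YYYYYY
YYYYYY
YYYYYY
YYYYYY
After op 5 paint(4,2,G):
YYYKWY
YYYYYY
YYYYYY
YYYYYY
YYGYYY
After op 6 paint(0,4,G):
YYYKGY
YYYYYY
YYYYYY
YYYYYY
YYGYYY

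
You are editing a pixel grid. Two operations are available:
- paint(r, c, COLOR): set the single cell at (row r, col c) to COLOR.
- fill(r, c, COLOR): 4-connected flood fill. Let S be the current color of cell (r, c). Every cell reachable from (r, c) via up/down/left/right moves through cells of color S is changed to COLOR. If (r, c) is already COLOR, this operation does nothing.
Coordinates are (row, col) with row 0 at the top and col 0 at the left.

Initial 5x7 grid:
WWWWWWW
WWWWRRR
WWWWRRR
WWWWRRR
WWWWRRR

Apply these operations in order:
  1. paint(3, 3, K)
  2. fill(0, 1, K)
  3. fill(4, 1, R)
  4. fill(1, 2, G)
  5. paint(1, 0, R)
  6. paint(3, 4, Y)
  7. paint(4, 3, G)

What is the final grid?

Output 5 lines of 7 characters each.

Answer: GGGGGGG
RGGGGGG
GGGGGGG
GGGGYGG
GGGGGGG

Derivation:
After op 1 paint(3,3,K):
WWWWWWW
WWWWRRR
WWWWRRR
WWWKRRR
WWWWRRR
After op 2 fill(0,1,K) [22 cells changed]:
KKKKKKK
KKKKRRR
KKKKRRR
KKKKRRR
KKKKRRR
After op 3 fill(4,1,R) [23 cells changed]:
RRRRRRR
RRRRRRR
RRRRRRR
RRRRRRR
RRRRRRR
After op 4 fill(1,2,G) [35 cells changed]:
GGGGGGG
GGGGGGG
GGGGGGG
GGGGGGG
GGGGGGG
After op 5 paint(1,0,R):
GGGGGGG
RGGGGGG
GGGGGGG
GGGGGGG
GGGGGGG
After op 6 paint(3,4,Y):
GGGGGGG
RGGGGGG
GGGGGGG
GGGGYGG
GGGGGGG
After op 7 paint(4,3,G):
GGGGGGG
RGGGGGG
GGGGGGG
GGGGYGG
GGGGGGG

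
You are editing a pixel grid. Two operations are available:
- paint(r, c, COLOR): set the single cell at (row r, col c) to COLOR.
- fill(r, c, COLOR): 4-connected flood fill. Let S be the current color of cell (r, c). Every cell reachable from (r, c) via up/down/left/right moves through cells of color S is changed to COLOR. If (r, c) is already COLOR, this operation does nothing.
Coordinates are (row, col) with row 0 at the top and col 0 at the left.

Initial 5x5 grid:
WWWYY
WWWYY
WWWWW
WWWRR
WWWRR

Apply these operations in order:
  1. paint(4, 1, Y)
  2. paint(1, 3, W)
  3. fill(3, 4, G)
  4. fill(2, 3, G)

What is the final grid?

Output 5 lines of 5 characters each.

Answer: GGGYY
GGGGY
GGGGG
GGGGG
GYGGG

Derivation:
After op 1 paint(4,1,Y):
WWWYY
WWWYY
WWWWW
WWWRR
WYWRR
After op 2 paint(1,3,W):
WWWYY
WWWWY
WWWWW
WWWRR
WYWRR
After op 3 fill(3,4,G) [4 cells changed]:
WWWYY
WWWWY
WWWWW
WWWGG
WYWGG
After op 4 fill(2,3,G) [17 cells changed]:
GGGYY
GGGGY
GGGGG
GGGGG
GYGGG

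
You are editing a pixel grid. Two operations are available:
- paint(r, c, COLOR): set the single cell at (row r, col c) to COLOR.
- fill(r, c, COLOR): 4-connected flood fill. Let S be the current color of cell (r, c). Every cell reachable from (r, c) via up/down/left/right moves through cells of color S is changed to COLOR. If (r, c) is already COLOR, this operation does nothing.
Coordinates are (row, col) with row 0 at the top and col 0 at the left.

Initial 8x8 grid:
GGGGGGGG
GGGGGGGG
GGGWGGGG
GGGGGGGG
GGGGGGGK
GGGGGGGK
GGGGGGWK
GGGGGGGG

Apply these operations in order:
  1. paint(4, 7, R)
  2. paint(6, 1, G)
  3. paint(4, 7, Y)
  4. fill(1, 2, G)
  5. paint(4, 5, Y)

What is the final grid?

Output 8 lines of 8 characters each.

After op 1 paint(4,7,R):
GGGGGGGG
GGGGGGGG
GGGWGGGG
GGGGGGGG
GGGGGGGR
GGGGGGGK
GGGGGGWK
GGGGGGGG
After op 2 paint(6,1,G):
GGGGGGGG
GGGGGGGG
GGGWGGGG
GGGGGGGG
GGGGGGGR
GGGGGGGK
GGGGGGWK
GGGGGGGG
After op 3 paint(4,7,Y):
GGGGGGGG
GGGGGGGG
GGGWGGGG
GGGGGGGG
GGGGGGGY
GGGGGGGK
GGGGGGWK
GGGGGGGG
After op 4 fill(1,2,G) [0 cells changed]:
GGGGGGGG
GGGGGGGG
GGGWGGGG
GGGGGGGG
GGGGGGGY
GGGGGGGK
GGGGGGWK
GGGGGGGG
After op 5 paint(4,5,Y):
GGGGGGGG
GGGGGGGG
GGGWGGGG
GGGGGGGG
GGGGGYGY
GGGGGGGK
GGGGGGWK
GGGGGGGG

Answer: GGGGGGGG
GGGGGGGG
GGGWGGGG
GGGGGGGG
GGGGGYGY
GGGGGGGK
GGGGGGWK
GGGGGGGG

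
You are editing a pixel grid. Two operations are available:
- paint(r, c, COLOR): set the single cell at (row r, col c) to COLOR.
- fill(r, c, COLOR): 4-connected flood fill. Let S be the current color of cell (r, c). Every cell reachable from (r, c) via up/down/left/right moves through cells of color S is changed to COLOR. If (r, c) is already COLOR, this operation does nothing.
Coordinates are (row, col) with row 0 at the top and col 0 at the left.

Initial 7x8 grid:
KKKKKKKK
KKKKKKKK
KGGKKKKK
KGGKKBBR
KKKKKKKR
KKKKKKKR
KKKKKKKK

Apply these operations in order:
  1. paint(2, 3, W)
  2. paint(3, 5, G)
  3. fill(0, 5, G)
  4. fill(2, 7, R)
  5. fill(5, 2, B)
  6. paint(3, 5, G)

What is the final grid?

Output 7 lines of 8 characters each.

Answer: BBBBBBBB
BBBBBBBB
BBBWBBBB
BBBBBGBB
BBBBBBBB
BBBBBBBB
BBBBBBBB

Derivation:
After op 1 paint(2,3,W):
KKKKKKKK
KKKKKKKK
KGGWKKKK
KGGKKBBR
KKKKKKKR
KKKKKKKR
KKKKKKKK
After op 2 paint(3,5,G):
KKKKKKKK
KKKKKKKK
KGGWKKKK
KGGKKGBR
KKKKKKKR
KKKKKKKR
KKKKKKKK
After op 3 fill(0,5,G) [46 cells changed]:
GGGGGGGG
GGGGGGGG
GGGWGGGG
GGGGGGBR
GGGGGGGR
GGGGGGGR
GGGGGGGG
After op 4 fill(2,7,R) [51 cells changed]:
RRRRRRRR
RRRRRRRR
RRRWRRRR
RRRRRRBR
RRRRRRRR
RRRRRRRR
RRRRRRRR
After op 5 fill(5,2,B) [54 cells changed]:
BBBBBBBB
BBBBBBBB
BBBWBBBB
BBBBBBBB
BBBBBBBB
BBBBBBBB
BBBBBBBB
After op 6 paint(3,5,G):
BBBBBBBB
BBBBBBBB
BBBWBBBB
BBBBBGBB
BBBBBBBB
BBBBBBBB
BBBBBBBB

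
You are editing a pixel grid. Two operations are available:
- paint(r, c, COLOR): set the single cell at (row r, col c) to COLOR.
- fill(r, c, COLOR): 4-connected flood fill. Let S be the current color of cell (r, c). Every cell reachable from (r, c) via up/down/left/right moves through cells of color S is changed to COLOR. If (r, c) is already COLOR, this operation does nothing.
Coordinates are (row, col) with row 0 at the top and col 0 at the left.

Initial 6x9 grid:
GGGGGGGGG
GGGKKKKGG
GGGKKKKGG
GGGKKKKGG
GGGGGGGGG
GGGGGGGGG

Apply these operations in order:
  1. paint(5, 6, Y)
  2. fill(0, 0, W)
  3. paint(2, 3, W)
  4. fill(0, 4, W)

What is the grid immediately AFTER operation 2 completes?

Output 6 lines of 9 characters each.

After op 1 paint(5,6,Y):
GGGGGGGGG
GGGKKKKGG
GGGKKKKGG
GGGKKKKGG
GGGGGGGGG
GGGGGGYGG
After op 2 fill(0,0,W) [41 cells changed]:
WWWWWWWWW
WWWKKKKWW
WWWKKKKWW
WWWKKKKWW
WWWWWWWWW
WWWWWWYWW

Answer: WWWWWWWWW
WWWKKKKWW
WWWKKKKWW
WWWKKKKWW
WWWWWWWWW
WWWWWWYWW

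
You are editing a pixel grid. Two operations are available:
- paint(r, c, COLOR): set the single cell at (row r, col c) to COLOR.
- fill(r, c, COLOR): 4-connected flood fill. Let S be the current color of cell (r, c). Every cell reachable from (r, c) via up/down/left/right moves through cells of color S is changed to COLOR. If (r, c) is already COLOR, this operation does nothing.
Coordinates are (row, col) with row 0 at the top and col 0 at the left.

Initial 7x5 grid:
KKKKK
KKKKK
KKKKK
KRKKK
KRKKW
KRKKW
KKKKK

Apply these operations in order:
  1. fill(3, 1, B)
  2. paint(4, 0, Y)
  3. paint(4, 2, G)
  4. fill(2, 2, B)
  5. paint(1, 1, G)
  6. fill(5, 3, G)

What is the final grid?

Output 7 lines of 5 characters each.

Answer: GGGGG
GGGGG
GGGGG
GGGGG
YGGGW
GGGGW
GGGGG

Derivation:
After op 1 fill(3,1,B) [3 cells changed]:
KKKKK
KKKKK
KKKKK
KBKKK
KBKKW
KBKKW
KKKKK
After op 2 paint(4,0,Y):
KKKKK
KKKKK
KKKKK
KBKKK
YBKKW
KBKKW
KKKKK
After op 3 paint(4,2,G):
KKKKK
KKKKK
KKKKK
KBKKK
YBGKW
KBKKW
KKKKK
After op 4 fill(2,2,B) [28 cells changed]:
BBBBB
BBBBB
BBBBB
BBBBB
YBGBW
BBBBW
BBBBB
After op 5 paint(1,1,G):
BBBBB
BGBBB
BBBBB
BBBBB
YBGBW
BBBBW
BBBBB
After op 6 fill(5,3,G) [30 cells changed]:
GGGGG
GGGGG
GGGGG
GGGGG
YGGGW
GGGGW
GGGGG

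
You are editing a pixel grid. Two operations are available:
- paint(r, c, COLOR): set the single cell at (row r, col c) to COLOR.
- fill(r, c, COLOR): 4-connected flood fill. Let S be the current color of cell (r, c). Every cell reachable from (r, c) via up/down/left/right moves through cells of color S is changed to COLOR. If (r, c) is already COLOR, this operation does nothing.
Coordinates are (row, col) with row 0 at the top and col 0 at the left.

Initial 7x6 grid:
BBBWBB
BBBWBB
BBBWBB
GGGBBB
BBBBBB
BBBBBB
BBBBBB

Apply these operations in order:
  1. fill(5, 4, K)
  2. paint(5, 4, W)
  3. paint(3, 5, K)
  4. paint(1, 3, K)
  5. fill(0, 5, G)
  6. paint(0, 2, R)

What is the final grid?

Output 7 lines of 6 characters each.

Answer: BBRWGG
BBBGGG
BBBWGG
GGGGGG
GGGGGG
GGGGWG
GGGGGG

Derivation:
After op 1 fill(5,4,K) [27 cells changed]:
BBBWKK
BBBWKK
BBBWKK
GGGKKK
KKKKKK
KKKKKK
KKKKKK
After op 2 paint(5,4,W):
BBBWKK
BBBWKK
BBBWKK
GGGKKK
KKKKKK
KKKKWK
KKKKKK
After op 3 paint(3,5,K):
BBBWKK
BBBWKK
BBBWKK
GGGKKK
KKKKKK
KKKKWK
KKKKKK
After op 4 paint(1,3,K):
BBBWKK
BBBKKK
BBBWKK
GGGKKK
KKKKKK
KKKKWK
KKKKKK
After op 5 fill(0,5,G) [27 cells changed]:
BBBWGG
BBBGGG
BBBWGG
GGGGGG
GGGGGG
GGGGWG
GGGGGG
After op 6 paint(0,2,R):
BBRWGG
BBBGGG
BBBWGG
GGGGGG
GGGGGG
GGGGWG
GGGGGG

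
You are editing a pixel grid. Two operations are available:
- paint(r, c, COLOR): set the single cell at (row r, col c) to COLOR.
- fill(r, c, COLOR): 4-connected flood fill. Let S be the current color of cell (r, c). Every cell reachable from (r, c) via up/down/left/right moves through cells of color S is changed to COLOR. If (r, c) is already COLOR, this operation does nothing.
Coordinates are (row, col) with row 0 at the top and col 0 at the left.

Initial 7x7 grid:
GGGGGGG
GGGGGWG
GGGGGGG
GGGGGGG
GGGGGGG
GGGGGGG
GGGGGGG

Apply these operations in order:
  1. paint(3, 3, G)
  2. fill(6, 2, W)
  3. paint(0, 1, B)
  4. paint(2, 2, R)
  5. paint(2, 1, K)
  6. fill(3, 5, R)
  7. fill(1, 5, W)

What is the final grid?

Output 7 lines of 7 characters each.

After op 1 paint(3,3,G):
GGGGGGG
GGGGGWG
GGGGGGG
GGGGGGG
GGGGGGG
GGGGGGG
GGGGGGG
After op 2 fill(6,2,W) [48 cells changed]:
WWWWWWW
WWWWWWW
WWWWWWW
WWWWWWW
WWWWWWW
WWWWWWW
WWWWWWW
After op 3 paint(0,1,B):
WBWWWWW
WWWWWWW
WWWWWWW
WWWWWWW
WWWWWWW
WWWWWWW
WWWWWWW
After op 4 paint(2,2,R):
WBWWWWW
WWWWWWW
WWRWWWW
WWWWWWW
WWWWWWW
WWWWWWW
WWWWWWW
After op 5 paint(2,1,K):
WBWWWWW
WWWWWWW
WKRWWWW
WWWWWWW
WWWWWWW
WWWWWWW
WWWWWWW
After op 6 fill(3,5,R) [46 cells changed]:
RBRRRRR
RRRRRRR
RKRRRRR
RRRRRRR
RRRRRRR
RRRRRRR
RRRRRRR
After op 7 fill(1,5,W) [47 cells changed]:
WBWWWWW
WWWWWWW
WKWWWWW
WWWWWWW
WWWWWWW
WWWWWWW
WWWWWWW

Answer: WBWWWWW
WWWWWWW
WKWWWWW
WWWWWWW
WWWWWWW
WWWWWWW
WWWWWWW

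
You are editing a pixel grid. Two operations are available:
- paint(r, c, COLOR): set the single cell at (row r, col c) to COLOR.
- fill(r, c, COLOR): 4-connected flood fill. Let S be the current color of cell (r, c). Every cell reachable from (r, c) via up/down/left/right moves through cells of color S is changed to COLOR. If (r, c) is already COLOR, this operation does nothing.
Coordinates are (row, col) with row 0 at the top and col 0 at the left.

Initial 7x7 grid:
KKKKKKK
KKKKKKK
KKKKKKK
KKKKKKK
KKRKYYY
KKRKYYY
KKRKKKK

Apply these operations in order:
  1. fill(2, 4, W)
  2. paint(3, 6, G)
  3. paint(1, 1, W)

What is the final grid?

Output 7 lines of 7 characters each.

After op 1 fill(2,4,W) [40 cells changed]:
WWWWWWW
WWWWWWW
WWWWWWW
WWWWWWW
WWRWYYY
WWRWYYY
WWRWWWW
After op 2 paint(3,6,G):
WWWWWWW
WWWWWWW
WWWWWWW
WWWWWWG
WWRWYYY
WWRWYYY
WWRWWWW
After op 3 paint(1,1,W):
WWWWWWW
WWWWWWW
WWWWWWW
WWWWWWG
WWRWYYY
WWRWYYY
WWRWWWW

Answer: WWWWWWW
WWWWWWW
WWWWWWW
WWWWWWG
WWRWYYY
WWRWYYY
WWRWWWW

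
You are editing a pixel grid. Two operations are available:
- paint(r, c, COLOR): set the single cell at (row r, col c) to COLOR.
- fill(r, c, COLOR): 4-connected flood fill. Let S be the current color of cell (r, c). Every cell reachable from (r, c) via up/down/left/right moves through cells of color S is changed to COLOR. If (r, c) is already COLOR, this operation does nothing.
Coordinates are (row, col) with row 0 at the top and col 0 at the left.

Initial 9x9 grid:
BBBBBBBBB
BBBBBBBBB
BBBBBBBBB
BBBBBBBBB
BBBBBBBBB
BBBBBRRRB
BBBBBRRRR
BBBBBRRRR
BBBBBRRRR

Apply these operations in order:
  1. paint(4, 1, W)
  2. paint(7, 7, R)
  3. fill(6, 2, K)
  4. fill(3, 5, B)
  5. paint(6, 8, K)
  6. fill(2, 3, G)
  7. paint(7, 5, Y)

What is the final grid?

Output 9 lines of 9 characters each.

After op 1 paint(4,1,W):
BBBBBBBBB
BBBBBBBBB
BBBBBBBBB
BBBBBBBBB
BWBBBBBBB
BBBBBRRRB
BBBBBRRRR
BBBBBRRRR
BBBBBRRRR
After op 2 paint(7,7,R):
BBBBBBBBB
BBBBBBBBB
BBBBBBBBB
BBBBBBBBB
BWBBBBBBB
BBBBBRRRB
BBBBBRRRR
BBBBBRRRR
BBBBBRRRR
After op 3 fill(6,2,K) [65 cells changed]:
KKKKKKKKK
KKKKKKKKK
KKKKKKKKK
KKKKKKKKK
KWKKKKKKK
KKKKKRRRK
KKKKKRRRR
KKKKKRRRR
KKKKKRRRR
After op 4 fill(3,5,B) [65 cells changed]:
BBBBBBBBB
BBBBBBBBB
BBBBBBBBB
BBBBBBBBB
BWBBBBBBB
BBBBBRRRB
BBBBBRRRR
BBBBBRRRR
BBBBBRRRR
After op 5 paint(6,8,K):
BBBBBBBBB
BBBBBBBBB
BBBBBBBBB
BBBBBBBBB
BWBBBBBBB
BBBBBRRRB
BBBBBRRRK
BBBBBRRRR
BBBBBRRRR
After op 6 fill(2,3,G) [65 cells changed]:
GGGGGGGGG
GGGGGGGGG
GGGGGGGGG
GGGGGGGGG
GWGGGGGGG
GGGGGRRRG
GGGGGRRRK
GGGGGRRRR
GGGGGRRRR
After op 7 paint(7,5,Y):
GGGGGGGGG
GGGGGGGGG
GGGGGGGGG
GGGGGGGGG
GWGGGGGGG
GGGGGRRRG
GGGGGRRRK
GGGGGYRRR
GGGGGRRRR

Answer: GGGGGGGGG
GGGGGGGGG
GGGGGGGGG
GGGGGGGGG
GWGGGGGGG
GGGGGRRRG
GGGGGRRRK
GGGGGYRRR
GGGGGRRRR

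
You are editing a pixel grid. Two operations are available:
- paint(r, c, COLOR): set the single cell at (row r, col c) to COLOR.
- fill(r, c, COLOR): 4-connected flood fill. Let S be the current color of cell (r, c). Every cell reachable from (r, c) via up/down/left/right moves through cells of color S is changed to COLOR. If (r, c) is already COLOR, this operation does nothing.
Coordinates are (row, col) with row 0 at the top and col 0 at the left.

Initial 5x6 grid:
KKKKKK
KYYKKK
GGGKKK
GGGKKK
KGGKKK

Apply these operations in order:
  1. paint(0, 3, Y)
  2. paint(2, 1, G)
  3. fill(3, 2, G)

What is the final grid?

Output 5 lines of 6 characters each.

After op 1 paint(0,3,Y):
KKKYKK
KYYKKK
GGGKKK
GGGKKK
KGGKKK
After op 2 paint(2,1,G):
KKKYKK
KYYKKK
GGGKKK
GGGKKK
KGGKKK
After op 3 fill(3,2,G) [0 cells changed]:
KKKYKK
KYYKKK
GGGKKK
GGGKKK
KGGKKK

Answer: KKKYKK
KYYKKK
GGGKKK
GGGKKK
KGGKKK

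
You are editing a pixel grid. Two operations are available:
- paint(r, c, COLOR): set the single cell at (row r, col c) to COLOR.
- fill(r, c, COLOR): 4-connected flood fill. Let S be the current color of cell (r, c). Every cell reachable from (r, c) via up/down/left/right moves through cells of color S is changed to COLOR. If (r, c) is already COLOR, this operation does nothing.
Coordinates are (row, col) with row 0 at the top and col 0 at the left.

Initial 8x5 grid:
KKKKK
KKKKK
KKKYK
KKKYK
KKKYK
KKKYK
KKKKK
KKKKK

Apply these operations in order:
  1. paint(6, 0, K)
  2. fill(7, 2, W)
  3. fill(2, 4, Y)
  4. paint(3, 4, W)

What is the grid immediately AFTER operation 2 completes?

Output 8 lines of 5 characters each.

Answer: WWWWW
WWWWW
WWWYW
WWWYW
WWWYW
WWWYW
WWWWW
WWWWW

Derivation:
After op 1 paint(6,0,K):
KKKKK
KKKKK
KKKYK
KKKYK
KKKYK
KKKYK
KKKKK
KKKKK
After op 2 fill(7,2,W) [36 cells changed]:
WWWWW
WWWWW
WWWYW
WWWYW
WWWYW
WWWYW
WWWWW
WWWWW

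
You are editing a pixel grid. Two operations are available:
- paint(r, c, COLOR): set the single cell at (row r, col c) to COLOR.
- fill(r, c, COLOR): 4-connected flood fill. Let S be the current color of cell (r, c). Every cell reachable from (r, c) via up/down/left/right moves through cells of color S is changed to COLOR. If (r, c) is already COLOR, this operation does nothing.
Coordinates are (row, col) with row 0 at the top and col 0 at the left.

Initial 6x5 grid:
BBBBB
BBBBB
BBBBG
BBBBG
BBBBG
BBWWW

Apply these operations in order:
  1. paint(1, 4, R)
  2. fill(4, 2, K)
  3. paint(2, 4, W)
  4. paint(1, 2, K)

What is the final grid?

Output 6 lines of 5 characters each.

Answer: KKKKK
KKKKR
KKKKW
KKKKG
KKKKG
KKWWW

Derivation:
After op 1 paint(1,4,R):
BBBBB
BBBBR
BBBBG
BBBBG
BBBBG
BBWWW
After op 2 fill(4,2,K) [23 cells changed]:
KKKKK
KKKKR
KKKKG
KKKKG
KKKKG
KKWWW
After op 3 paint(2,4,W):
KKKKK
KKKKR
KKKKW
KKKKG
KKKKG
KKWWW
After op 4 paint(1,2,K):
KKKKK
KKKKR
KKKKW
KKKKG
KKKKG
KKWWW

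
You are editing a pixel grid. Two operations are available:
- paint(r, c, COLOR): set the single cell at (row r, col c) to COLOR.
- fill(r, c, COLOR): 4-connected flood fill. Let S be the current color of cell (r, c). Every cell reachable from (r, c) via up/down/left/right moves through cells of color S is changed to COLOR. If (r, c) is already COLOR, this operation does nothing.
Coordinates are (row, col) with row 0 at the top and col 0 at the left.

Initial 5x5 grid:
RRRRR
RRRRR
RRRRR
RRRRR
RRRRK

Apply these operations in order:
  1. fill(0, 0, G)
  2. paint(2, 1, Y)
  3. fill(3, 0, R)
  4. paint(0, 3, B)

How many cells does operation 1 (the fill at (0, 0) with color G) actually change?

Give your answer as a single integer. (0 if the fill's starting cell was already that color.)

After op 1 fill(0,0,G) [24 cells changed]:
GGGGG
GGGGG
GGGGG
GGGGG
GGGGK

Answer: 24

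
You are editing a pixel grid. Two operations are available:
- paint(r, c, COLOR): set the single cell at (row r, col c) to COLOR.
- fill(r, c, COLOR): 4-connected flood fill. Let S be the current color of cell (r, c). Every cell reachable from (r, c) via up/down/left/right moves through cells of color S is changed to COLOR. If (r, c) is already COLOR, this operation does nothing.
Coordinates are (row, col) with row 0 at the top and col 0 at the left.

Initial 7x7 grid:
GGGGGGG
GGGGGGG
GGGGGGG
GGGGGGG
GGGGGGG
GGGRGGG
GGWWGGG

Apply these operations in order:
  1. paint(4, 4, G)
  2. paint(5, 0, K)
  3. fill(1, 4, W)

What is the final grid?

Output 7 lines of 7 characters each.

Answer: WWWWWWW
WWWWWWW
WWWWWWW
WWWWWWW
WWWWWWW
KWWRWWW
WWWWWWW

Derivation:
After op 1 paint(4,4,G):
GGGGGGG
GGGGGGG
GGGGGGG
GGGGGGG
GGGGGGG
GGGRGGG
GGWWGGG
After op 2 paint(5,0,K):
GGGGGGG
GGGGGGG
GGGGGGG
GGGGGGG
GGGGGGG
KGGRGGG
GGWWGGG
After op 3 fill(1,4,W) [45 cells changed]:
WWWWWWW
WWWWWWW
WWWWWWW
WWWWWWW
WWWWWWW
KWWRWWW
WWWWWWW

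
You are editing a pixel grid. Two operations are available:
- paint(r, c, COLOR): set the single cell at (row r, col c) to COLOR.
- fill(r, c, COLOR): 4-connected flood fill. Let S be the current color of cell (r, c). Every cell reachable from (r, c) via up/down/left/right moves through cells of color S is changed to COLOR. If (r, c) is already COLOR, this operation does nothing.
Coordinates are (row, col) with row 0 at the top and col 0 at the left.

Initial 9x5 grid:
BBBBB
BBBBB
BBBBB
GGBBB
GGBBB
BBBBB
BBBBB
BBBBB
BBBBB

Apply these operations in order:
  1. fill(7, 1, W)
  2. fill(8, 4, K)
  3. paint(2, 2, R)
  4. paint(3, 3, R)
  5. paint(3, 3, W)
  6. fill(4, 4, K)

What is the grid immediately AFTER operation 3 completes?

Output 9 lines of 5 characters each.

Answer: KKKKK
KKKKK
KKRKK
GGKKK
GGKKK
KKKKK
KKKKK
KKKKK
KKKKK

Derivation:
After op 1 fill(7,1,W) [41 cells changed]:
WWWWW
WWWWW
WWWWW
GGWWW
GGWWW
WWWWW
WWWWW
WWWWW
WWWWW
After op 2 fill(8,4,K) [41 cells changed]:
KKKKK
KKKKK
KKKKK
GGKKK
GGKKK
KKKKK
KKKKK
KKKKK
KKKKK
After op 3 paint(2,2,R):
KKKKK
KKKKK
KKRKK
GGKKK
GGKKK
KKKKK
KKKKK
KKKKK
KKKKK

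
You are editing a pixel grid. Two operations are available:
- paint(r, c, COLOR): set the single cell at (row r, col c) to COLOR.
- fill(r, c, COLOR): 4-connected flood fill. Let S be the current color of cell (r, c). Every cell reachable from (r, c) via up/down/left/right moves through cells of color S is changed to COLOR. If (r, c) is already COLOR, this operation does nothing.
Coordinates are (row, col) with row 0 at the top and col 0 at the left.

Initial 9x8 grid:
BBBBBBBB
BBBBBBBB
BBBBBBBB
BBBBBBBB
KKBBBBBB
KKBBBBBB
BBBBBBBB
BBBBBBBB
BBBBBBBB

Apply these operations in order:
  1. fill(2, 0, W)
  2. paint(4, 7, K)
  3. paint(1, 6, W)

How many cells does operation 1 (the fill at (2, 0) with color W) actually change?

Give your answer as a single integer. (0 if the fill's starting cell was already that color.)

After op 1 fill(2,0,W) [68 cells changed]:
WWWWWWWW
WWWWWWWW
WWWWWWWW
WWWWWWWW
KKWWWWWW
KKWWWWWW
WWWWWWWW
WWWWWWWW
WWWWWWWW

Answer: 68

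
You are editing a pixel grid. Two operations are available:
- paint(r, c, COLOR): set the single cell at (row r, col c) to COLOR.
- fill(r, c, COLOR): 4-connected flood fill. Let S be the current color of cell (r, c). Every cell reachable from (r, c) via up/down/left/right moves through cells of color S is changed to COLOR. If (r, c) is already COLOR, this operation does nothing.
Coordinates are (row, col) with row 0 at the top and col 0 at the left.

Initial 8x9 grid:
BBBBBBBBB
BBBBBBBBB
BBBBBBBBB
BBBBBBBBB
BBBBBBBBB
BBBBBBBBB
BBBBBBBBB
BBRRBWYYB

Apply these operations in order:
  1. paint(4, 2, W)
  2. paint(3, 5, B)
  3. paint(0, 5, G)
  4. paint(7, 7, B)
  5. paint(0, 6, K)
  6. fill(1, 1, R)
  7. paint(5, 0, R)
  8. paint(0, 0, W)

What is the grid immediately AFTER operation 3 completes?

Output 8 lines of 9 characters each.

After op 1 paint(4,2,W):
BBBBBBBBB
BBBBBBBBB
BBBBBBBBB
BBBBBBBBB
BBWBBBBBB
BBBBBBBBB
BBBBBBBBB
BBRRBWYYB
After op 2 paint(3,5,B):
BBBBBBBBB
BBBBBBBBB
BBBBBBBBB
BBBBBBBBB
BBWBBBBBB
BBBBBBBBB
BBBBBBBBB
BBRRBWYYB
After op 3 paint(0,5,G):
BBBBBGBBB
BBBBBBBBB
BBBBBBBBB
BBBBBBBBB
BBWBBBBBB
BBBBBBBBB
BBBBBBBBB
BBRRBWYYB

Answer: BBBBBGBBB
BBBBBBBBB
BBBBBBBBB
BBBBBBBBB
BBWBBBBBB
BBBBBBBBB
BBBBBBBBB
BBRRBWYYB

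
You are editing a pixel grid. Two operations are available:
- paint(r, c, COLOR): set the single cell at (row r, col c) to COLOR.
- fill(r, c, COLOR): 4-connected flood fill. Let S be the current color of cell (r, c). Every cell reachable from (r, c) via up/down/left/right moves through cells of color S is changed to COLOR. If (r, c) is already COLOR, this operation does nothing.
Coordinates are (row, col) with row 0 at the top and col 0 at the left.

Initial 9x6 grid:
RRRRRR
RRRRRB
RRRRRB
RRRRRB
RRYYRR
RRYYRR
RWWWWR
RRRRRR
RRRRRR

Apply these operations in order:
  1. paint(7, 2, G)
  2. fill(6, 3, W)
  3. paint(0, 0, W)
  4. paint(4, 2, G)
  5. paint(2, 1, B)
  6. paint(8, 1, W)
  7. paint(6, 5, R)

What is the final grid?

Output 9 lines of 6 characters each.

Answer: WRRRRR
RRRRRB
RBRRRB
RRRRRB
RRGYRR
RRYYRR
RWWWWR
RRGRRR
RWRRRR

Derivation:
After op 1 paint(7,2,G):
RRRRRR
RRRRRB
RRRRRB
RRRRRB
RRYYRR
RRYYRR
RWWWWR
RRGRRR
RRRRRR
After op 2 fill(6,3,W) [0 cells changed]:
RRRRRR
RRRRRB
RRRRRB
RRRRRB
RRYYRR
RRYYRR
RWWWWR
RRGRRR
RRRRRR
After op 3 paint(0,0,W):
WRRRRR
RRRRRB
RRRRRB
RRRRRB
RRYYRR
RRYYRR
RWWWWR
RRGRRR
RRRRRR
After op 4 paint(4,2,G):
WRRRRR
RRRRRB
RRRRRB
RRRRRB
RRGYRR
RRYYRR
RWWWWR
RRGRRR
RRRRRR
After op 5 paint(2,1,B):
WRRRRR
RRRRRB
RBRRRB
RRRRRB
RRGYRR
RRYYRR
RWWWWR
RRGRRR
RRRRRR
After op 6 paint(8,1,W):
WRRRRR
RRRRRB
RBRRRB
RRRRRB
RRGYRR
RRYYRR
RWWWWR
RRGRRR
RWRRRR
After op 7 paint(6,5,R):
WRRRRR
RRRRRB
RBRRRB
RRRRRB
RRGYRR
RRYYRR
RWWWWR
RRGRRR
RWRRRR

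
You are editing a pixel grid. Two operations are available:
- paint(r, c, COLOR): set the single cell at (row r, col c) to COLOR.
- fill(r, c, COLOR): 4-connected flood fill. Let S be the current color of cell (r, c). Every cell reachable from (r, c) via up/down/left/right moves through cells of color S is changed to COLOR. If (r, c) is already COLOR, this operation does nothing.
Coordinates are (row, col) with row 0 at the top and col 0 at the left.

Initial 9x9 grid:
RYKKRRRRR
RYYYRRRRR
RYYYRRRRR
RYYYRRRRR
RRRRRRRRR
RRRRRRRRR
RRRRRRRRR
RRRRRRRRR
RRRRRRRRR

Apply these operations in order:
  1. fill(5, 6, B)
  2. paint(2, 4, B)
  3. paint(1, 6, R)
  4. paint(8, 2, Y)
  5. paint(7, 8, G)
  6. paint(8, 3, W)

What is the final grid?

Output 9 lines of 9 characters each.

After op 1 fill(5,6,B) [69 cells changed]:
BYKKBBBBB
BYYYBBBBB
BYYYBBBBB
BYYYBBBBB
BBBBBBBBB
BBBBBBBBB
BBBBBBBBB
BBBBBBBBB
BBBBBBBBB
After op 2 paint(2,4,B):
BYKKBBBBB
BYYYBBBBB
BYYYBBBBB
BYYYBBBBB
BBBBBBBBB
BBBBBBBBB
BBBBBBBBB
BBBBBBBBB
BBBBBBBBB
After op 3 paint(1,6,R):
BYKKBBBBB
BYYYBBRBB
BYYYBBBBB
BYYYBBBBB
BBBBBBBBB
BBBBBBBBB
BBBBBBBBB
BBBBBBBBB
BBBBBBBBB
After op 4 paint(8,2,Y):
BYKKBBBBB
BYYYBBRBB
BYYYBBBBB
BYYYBBBBB
BBBBBBBBB
BBBBBBBBB
BBBBBBBBB
BBBBBBBBB
BBYBBBBBB
After op 5 paint(7,8,G):
BYKKBBBBB
BYYYBBRBB
BYYYBBBBB
BYYYBBBBB
BBBBBBBBB
BBBBBBBBB
BBBBBBBBB
BBBBBBBBG
BBYBBBBBB
After op 6 paint(8,3,W):
BYKKBBBBB
BYYYBBRBB
BYYYBBBBB
BYYYBBBBB
BBBBBBBBB
BBBBBBBBB
BBBBBBBBB
BBBBBBBBG
BBYWBBBBB

Answer: BYKKBBBBB
BYYYBBRBB
BYYYBBBBB
BYYYBBBBB
BBBBBBBBB
BBBBBBBBB
BBBBBBBBB
BBBBBBBBG
BBYWBBBBB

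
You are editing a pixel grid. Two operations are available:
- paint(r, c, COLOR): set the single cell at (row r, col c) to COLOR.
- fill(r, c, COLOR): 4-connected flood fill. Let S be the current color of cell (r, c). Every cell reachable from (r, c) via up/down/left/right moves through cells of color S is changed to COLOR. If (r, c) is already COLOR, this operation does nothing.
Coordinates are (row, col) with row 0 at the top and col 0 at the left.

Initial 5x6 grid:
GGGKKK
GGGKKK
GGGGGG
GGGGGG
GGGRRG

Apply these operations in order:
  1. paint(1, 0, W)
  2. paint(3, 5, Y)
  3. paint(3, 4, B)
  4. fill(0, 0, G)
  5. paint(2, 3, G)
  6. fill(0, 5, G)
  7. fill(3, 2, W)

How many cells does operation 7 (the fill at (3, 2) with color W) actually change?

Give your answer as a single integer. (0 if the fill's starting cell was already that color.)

After op 1 paint(1,0,W):
GGGKKK
WGGKKK
GGGGGG
GGGGGG
GGGRRG
After op 2 paint(3,5,Y):
GGGKKK
WGGKKK
GGGGGG
GGGGGY
GGGRRG
After op 3 paint(3,4,B):
GGGKKK
WGGKKK
GGGGGG
GGGGBY
GGGRRG
After op 4 fill(0,0,G) [0 cells changed]:
GGGKKK
WGGKKK
GGGGGG
GGGGBY
GGGRRG
After op 5 paint(2,3,G):
GGGKKK
WGGKKK
GGGGGG
GGGGBY
GGGRRG
After op 6 fill(0,5,G) [6 cells changed]:
GGGGGG
WGGGGG
GGGGGG
GGGGBY
GGGRRG
After op 7 fill(3,2,W) [24 cells changed]:
WWWWWW
WWWWWW
WWWWWW
WWWWBY
WWWRRG

Answer: 24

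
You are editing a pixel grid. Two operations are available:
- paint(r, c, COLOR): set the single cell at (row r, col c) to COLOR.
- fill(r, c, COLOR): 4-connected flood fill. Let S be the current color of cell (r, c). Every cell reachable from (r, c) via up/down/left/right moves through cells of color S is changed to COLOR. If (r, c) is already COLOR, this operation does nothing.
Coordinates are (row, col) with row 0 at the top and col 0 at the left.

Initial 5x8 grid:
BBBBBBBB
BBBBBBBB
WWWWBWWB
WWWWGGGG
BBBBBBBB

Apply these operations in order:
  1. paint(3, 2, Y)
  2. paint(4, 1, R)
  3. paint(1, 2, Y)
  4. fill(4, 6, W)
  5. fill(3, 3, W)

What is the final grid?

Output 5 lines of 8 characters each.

After op 1 paint(3,2,Y):
BBBBBBBB
BBBBBBBB
WWWWBWWB
WWYWGGGG
BBBBBBBB
After op 2 paint(4,1,R):
BBBBBBBB
BBBBBBBB
WWWWBWWB
WWYWGGGG
BRBBBBBB
After op 3 paint(1,2,Y):
BBBBBBBB
BBYBBBBB
WWWWBWWB
WWYWGGGG
BRBBBBBB
After op 4 fill(4,6,W) [6 cells changed]:
BBBBBBBB
BBYBBBBB
WWWWBWWB
WWYWGGGG
BRWWWWWW
After op 5 fill(3,3,W) [0 cells changed]:
BBBBBBBB
BBYBBBBB
WWWWBWWB
WWYWGGGG
BRWWWWWW

Answer: BBBBBBBB
BBYBBBBB
WWWWBWWB
WWYWGGGG
BRWWWWWW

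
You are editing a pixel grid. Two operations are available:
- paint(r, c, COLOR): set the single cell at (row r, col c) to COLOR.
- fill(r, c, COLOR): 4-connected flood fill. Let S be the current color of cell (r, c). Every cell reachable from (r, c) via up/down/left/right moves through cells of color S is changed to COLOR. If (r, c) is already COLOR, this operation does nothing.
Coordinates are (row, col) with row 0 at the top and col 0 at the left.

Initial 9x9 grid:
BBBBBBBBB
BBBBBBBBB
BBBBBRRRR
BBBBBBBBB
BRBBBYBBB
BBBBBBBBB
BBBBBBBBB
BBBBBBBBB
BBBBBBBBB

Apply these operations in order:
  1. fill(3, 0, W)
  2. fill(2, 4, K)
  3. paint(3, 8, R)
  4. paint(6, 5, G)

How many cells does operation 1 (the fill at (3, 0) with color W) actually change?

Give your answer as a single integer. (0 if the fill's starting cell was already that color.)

After op 1 fill(3,0,W) [75 cells changed]:
WWWWWWWWW
WWWWWWWWW
WWWWWRRRR
WWWWWWWWW
WRWWWYWWW
WWWWWWWWW
WWWWWWWWW
WWWWWWWWW
WWWWWWWWW

Answer: 75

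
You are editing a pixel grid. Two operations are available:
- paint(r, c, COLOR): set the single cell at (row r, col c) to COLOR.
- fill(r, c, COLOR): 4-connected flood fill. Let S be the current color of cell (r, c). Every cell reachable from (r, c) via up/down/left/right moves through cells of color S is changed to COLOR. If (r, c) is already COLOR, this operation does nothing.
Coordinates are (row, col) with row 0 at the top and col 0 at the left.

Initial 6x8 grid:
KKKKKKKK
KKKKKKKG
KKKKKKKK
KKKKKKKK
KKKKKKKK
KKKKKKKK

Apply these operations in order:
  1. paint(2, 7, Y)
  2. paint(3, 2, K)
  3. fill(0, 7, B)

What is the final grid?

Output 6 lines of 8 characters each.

Answer: BBBBBBBB
BBBBBBBG
BBBBBBBY
BBBBBBBB
BBBBBBBB
BBBBBBBB

Derivation:
After op 1 paint(2,7,Y):
KKKKKKKK
KKKKKKKG
KKKKKKKY
KKKKKKKK
KKKKKKKK
KKKKKKKK
After op 2 paint(3,2,K):
KKKKKKKK
KKKKKKKG
KKKKKKKY
KKKKKKKK
KKKKKKKK
KKKKKKKK
After op 3 fill(0,7,B) [46 cells changed]:
BBBBBBBB
BBBBBBBG
BBBBBBBY
BBBBBBBB
BBBBBBBB
BBBBBBBB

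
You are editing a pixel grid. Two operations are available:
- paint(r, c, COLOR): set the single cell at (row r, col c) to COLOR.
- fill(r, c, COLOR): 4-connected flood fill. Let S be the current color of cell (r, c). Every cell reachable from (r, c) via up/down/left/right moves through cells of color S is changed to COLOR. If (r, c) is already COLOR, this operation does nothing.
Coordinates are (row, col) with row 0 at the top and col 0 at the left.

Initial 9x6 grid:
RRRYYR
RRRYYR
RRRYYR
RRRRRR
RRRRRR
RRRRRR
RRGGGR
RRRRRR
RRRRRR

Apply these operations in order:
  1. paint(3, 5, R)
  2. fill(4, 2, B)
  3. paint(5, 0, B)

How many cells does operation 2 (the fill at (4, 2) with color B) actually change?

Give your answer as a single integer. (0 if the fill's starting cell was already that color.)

Answer: 45

Derivation:
After op 1 paint(3,5,R):
RRRYYR
RRRYYR
RRRYYR
RRRRRR
RRRRRR
RRRRRR
RRGGGR
RRRRRR
RRRRRR
After op 2 fill(4,2,B) [45 cells changed]:
BBBYYB
BBBYYB
BBBYYB
BBBBBB
BBBBBB
BBBBBB
BBGGGB
BBBBBB
BBBBBB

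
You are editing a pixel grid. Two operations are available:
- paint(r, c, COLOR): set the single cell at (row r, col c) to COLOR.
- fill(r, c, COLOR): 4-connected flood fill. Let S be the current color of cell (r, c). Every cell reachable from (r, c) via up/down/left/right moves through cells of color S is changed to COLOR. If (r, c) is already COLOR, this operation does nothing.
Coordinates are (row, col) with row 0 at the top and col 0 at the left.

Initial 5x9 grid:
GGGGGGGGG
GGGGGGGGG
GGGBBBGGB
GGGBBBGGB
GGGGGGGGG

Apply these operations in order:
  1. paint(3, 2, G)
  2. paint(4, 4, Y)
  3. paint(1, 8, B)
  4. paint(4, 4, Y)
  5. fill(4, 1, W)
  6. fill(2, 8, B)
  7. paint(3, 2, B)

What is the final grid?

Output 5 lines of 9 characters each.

After op 1 paint(3,2,G):
GGGGGGGGG
GGGGGGGGG
GGGBBBGGB
GGGBBBGGB
GGGGGGGGG
After op 2 paint(4,4,Y):
GGGGGGGGG
GGGGGGGGG
GGGBBBGGB
GGGBBBGGB
GGGGYGGGG
After op 3 paint(1,8,B):
GGGGGGGGG
GGGGGGGGB
GGGBBBGGB
GGGBBBGGB
GGGGYGGGG
After op 4 paint(4,4,Y):
GGGGGGGGG
GGGGGGGGB
GGGBBBGGB
GGGBBBGGB
GGGGYGGGG
After op 5 fill(4,1,W) [35 cells changed]:
WWWWWWWWW
WWWWWWWWB
WWWBBBWWB
WWWBBBWWB
WWWWYWWWW
After op 6 fill(2,8,B) [0 cells changed]:
WWWWWWWWW
WWWWWWWWB
WWWBBBWWB
WWWBBBWWB
WWWWYWWWW
After op 7 paint(3,2,B):
WWWWWWWWW
WWWWWWWWB
WWWBBBWWB
WWBBBBWWB
WWWWYWWWW

Answer: WWWWWWWWW
WWWWWWWWB
WWWBBBWWB
WWBBBBWWB
WWWWYWWWW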